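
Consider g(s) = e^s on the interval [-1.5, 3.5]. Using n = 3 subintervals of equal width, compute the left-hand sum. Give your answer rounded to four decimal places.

12.7653

Δs = (3.5 − (-1.5))/3 = 5/3.
Left endpoints: -1.5, 1/6, 11/6.
g(-1.5) ≈ 0.2231, g(1/6) ≈ 1.1814, g(11/6) ≈ 6.2547.
Sum = Δs · [g(-1.5) + g(1/6) + g(11/6)].
Sum ≈ 12.7653.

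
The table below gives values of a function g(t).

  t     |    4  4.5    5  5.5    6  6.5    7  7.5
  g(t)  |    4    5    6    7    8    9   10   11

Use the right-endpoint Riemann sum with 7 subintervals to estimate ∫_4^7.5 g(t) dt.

Δt = 0.5.
Sum = 0.5·[5 + 6 + 7 + 8 + 9 + 10 + 11] = 28.

28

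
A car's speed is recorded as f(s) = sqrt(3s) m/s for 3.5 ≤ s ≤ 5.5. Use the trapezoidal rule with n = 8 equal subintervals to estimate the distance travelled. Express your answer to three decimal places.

7.333

Δs = (5.5 − 3.5)/8 = 0.25.
f(3.5) ≈ 3.240, f(3.75) ≈ 3.354, f(4) ≈ 3.464, f(4.25) ≈ 3.571, f(4.5) ≈ 3.674, f(4.75) ≈ 3.775, f(5) ≈ 3.873, f(5.25) ≈ 3.969, f(5.5) ≈ 4.062.
T_8 = (Δs/2)·[f(s_0) + 2f(s_1) + ... + 2f(s_{7}) + f(s_8)].
Sum ≈ 7.333.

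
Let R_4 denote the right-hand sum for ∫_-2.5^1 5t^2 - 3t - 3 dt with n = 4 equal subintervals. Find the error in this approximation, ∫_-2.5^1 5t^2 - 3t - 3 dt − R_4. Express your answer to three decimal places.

13.845

Exact integral: ∫_-2.5^1 f(t) dt ≈ 25.08333.
R_4 = 11.23828125.
Error ≈ 25.08333 − 11.23828125 ≈ 13.845.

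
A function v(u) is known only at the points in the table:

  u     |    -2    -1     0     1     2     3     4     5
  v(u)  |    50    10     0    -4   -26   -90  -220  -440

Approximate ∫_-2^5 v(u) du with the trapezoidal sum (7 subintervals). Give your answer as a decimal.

-525

Δu = 1.
T_7 = (1/2)·[50 + 2·10 + 2·0 + 2·(-4) + 2·(-26) + 2·(-90) + 2·(-220) + (-440)] = -525.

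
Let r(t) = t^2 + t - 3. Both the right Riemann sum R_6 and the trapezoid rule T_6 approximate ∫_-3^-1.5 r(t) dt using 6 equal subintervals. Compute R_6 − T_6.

R_6 = -0.640625.
T_6 = 0.015625.
R_6 − T_6 = -0.65625.

-0.65625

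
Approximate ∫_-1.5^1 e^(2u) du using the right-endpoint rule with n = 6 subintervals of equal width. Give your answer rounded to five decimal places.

5.40859

Δu = (1 − (-1.5))/6 = 5/12.
Right endpoints: -13/12, -2/3, -0.25, 1/6, 7/12, 1.
f(-13/12) ≈ 0.11456, f(-2/3) ≈ 0.26360, f(-0.25) ≈ 0.60653, f(1/6) ≈ 1.39561, f(7/12) ≈ 3.21127, f(1) ≈ 7.38906.
Sum = Δu · [f(-13/12) + f(-2/3) + f(-0.25) + ...].
Sum ≈ 5.40859.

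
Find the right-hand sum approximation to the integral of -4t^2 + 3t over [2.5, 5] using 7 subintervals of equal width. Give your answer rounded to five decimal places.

Δt = (5 − 2.5)/7 = 5/14.
Right endpoints: 20/7, 45/14, 25/7, 55/14, 30/7, 65/14, 5.
f(20/7) = -1180/49, f(45/14) = -3105/98, f(25/7) = -1975/49, f(55/14) = -4895/98, f(30/7) = -2970/49, f(65/14) = -7085/98, f(5) = -85.
Sum = Δt · [f(20/7) + f(45/14) + f(25/7) + ...].
Sum ≈ -129.97449.

-129.97449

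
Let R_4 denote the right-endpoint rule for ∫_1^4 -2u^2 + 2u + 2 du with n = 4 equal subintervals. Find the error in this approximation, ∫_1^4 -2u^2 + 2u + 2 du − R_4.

9.5625

Exact integral: ∫_1^4 f(u) du = -21.
R_4 = -30.5625.
Error = -21 − (-30.5625) = 9.5625.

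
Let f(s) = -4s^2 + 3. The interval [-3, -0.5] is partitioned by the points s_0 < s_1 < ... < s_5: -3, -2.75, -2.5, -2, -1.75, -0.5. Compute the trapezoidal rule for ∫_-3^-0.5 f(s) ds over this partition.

-29.75

Subinterval widths: 0.25, 0.25, 0.5, 0.25, 1.25.
f(-3) = -33, f(-2.75) = -27.25, f(-2.5) = -22, f(-2) = -13, f(-1.75) = -9.25, f(-0.5) = 2.
On each subinterval the trapezoid contributes (Δs_i/2)·[f(s_{i-1}) + f(s_i)].
Sum = -29.75.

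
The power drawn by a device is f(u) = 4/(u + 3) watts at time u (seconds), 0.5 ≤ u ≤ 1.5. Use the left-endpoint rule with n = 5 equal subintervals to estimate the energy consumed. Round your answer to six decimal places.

Δu = (1.5 − 0.5)/5 = 0.2.
Left endpoints: 0.5, 0.7, 0.9, 1.1, 1.3.
f(0.5) = 8/7, f(0.7) = 40/37, f(0.9) = 40/39, f(1.1) = 40/41, f(1.3) = 40/43.
Sum = Δu · [f(0.5) + f(0.7) + f(0.9) + f(1.1) + f(1.3)].
Sum ≈ 1.031084.

1.031084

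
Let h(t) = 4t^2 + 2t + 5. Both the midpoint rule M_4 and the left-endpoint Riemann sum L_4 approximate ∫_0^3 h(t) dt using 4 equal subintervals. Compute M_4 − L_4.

14.0625

M_4 = 59.4375.
L_4 = 45.375.
M_4 − L_4 = 14.0625.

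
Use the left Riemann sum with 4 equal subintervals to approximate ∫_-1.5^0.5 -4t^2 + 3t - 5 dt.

-21.5

Δt = (0.5 − (-1.5))/4 = 0.5.
Left endpoints: -1.5, -1, -0.5, 0.
f(-1.5) = -18.5, f(-1) = -12, f(-0.5) = -7.5, f(0) = -5.
Sum = Δt · [f(-1.5) + f(-1) + f(-0.5) + f(0)].
Sum = -21.5.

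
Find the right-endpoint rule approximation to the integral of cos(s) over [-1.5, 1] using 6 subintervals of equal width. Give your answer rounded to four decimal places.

Δs = (1 − (-1.5))/6 = 5/12.
Right endpoints: -13/12, -2/3, -0.25, 1/6, 7/12, 1.
f(-13/12) ≈ 0.4684, f(-2/3) ≈ 0.7859, f(-0.25) ≈ 0.9689, f(1/6) ≈ 0.9861, f(7/12) ≈ 0.8346, f(1) ≈ 0.5403.
Sum = Δs · [f(-13/12) + f(-2/3) + f(-0.25) + ...].
Sum ≈ 1.9101.

1.9101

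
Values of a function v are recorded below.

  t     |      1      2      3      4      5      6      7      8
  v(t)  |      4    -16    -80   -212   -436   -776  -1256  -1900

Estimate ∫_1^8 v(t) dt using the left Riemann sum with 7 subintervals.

Δt = 1.
Sum = 1·[4 + (-16) + (-80) + (-212) + (-436) + (-776) + (-1256)] = -2772.

-2772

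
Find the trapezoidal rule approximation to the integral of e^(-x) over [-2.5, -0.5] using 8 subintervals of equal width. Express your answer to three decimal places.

10.589

Δx = (-0.5 − (-2.5))/8 = 0.25.
f(-2.5) ≈ 12.182, f(-2.25) ≈ 9.488, f(-2) ≈ 7.389, f(-1.75) ≈ 5.755, f(-1.5) ≈ 4.482, f(-1.25) ≈ 3.490, f(-1) ≈ 2.718, f(-0.75) ≈ 2.117, f(-0.5) ≈ 1.649.
T_8 = (Δx/2)·[f(x_0) + 2f(x_1) + ... + 2f(x_{7}) + f(x_8)].
Sum ≈ 10.589.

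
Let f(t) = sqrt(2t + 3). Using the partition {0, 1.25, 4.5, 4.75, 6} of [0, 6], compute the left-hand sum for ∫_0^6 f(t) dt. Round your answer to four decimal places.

15.0724

Subinterval widths: 1.25, 3.25, 0.25, 1.25.
Left endpoints: 0, 1.25, 4.5, 4.75.
f(0) ≈ 1.7321, f(1.25) ≈ 2.3452, f(4.5) ≈ 3.4641, f(4.75) ≈ 3.5355.
Sum = Σ Δt_i · f(t_i).
Sum ≈ 15.0724.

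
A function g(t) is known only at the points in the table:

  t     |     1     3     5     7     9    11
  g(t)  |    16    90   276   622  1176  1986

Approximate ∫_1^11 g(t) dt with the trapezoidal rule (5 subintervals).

6330

Δt = 2.
T_5 = (2/2)·[16 + 2·90 + 2·276 + 2·622 + 2·1176 + 1986] = 6330.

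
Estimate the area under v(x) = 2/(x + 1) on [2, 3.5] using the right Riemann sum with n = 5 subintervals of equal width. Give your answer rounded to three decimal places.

Δx = (3.5 − 2)/5 = 0.3.
Right endpoints: 2.3, 2.6, 2.9, 3.2, 3.5.
v(2.3) = 20/33, v(2.6) = 5/9, v(2.9) = 20/39, v(3.2) = 10/21, v(3.5) = 4/9.
Sum = Δx · [v(2.3) + v(2.6) + v(2.9) + v(3.2) + v(3.5)].
Sum ≈ 0.779.

0.779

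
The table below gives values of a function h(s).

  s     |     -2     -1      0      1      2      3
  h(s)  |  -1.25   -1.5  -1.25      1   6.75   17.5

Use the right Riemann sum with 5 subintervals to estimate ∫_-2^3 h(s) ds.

Δs = 1.
Sum = 1·[(-1.5) + (-1.25) + 1 + 6.75 + 17.5] = 22.5.

22.5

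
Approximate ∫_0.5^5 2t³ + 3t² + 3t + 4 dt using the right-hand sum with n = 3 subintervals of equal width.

Δt = (5 − 0.5)/3 = 1.5.
Right endpoints: 2, 3.5, 5.
f(2) = 38, f(3.5) = 137, f(5) = 344.
Sum = Δt · [f(2) + f(3.5) + f(5)].
Sum = 778.5.

778.5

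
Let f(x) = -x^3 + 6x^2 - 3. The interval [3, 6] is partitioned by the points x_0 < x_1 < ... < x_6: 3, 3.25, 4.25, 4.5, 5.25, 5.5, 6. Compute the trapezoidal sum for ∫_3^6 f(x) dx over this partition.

63.48046875

Subinterval widths: 0.25, 1, 0.25, 0.75, 0.25, 0.5.
f(3) = 24, f(3.25) = 26.046875, f(4.25) = 28.609375, f(4.5) = 27.375, f(5.25) = 17.671875, f(5.5) = 12.125, f(6) = -3.
On each subinterval the trapezoid contributes (Δx_i/2)·[f(x_{i-1}) + f(x_i)].
Sum = 63.48046875.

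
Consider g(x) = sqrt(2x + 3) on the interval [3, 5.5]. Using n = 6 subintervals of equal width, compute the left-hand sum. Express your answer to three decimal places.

Δx = (5.5 − 3)/6 = 5/12.
Left endpoints: 3, 41/12, 23/6, 4.25, 14/3, 61/12.
g(3) ≈ 3.000, g(41/12) ≈ 3.136, g(23/6) ≈ 3.266, g(4.25) ≈ 3.391, g(14/3) ≈ 3.512, g(61/12) ≈ 3.629.
Sum = Δx · [g(3) + g(41/12) + g(23/6) + ...].
Sum ≈ 8.306.

8.306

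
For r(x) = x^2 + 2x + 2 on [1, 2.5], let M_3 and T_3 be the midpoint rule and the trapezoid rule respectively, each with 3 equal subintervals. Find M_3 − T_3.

-0.09375

M_3 = 13.09375.
T_3 = 13.1875.
M_3 − T_3 = -0.09375.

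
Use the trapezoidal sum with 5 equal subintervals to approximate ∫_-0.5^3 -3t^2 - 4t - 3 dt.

Δt = (3 − (-0.5))/5 = 0.7.
f(-0.5) = -1.75, f(0.2) = -3.92, f(0.9) = -9.03, f(1.6) = -17.08, f(2.3) = -28.07, f(3) = -42.
T_5 = (Δt/2)·[f(t_0) + 2f(t_1) + ... + 2f(t_{4}) + f(t_5)].
Sum = -55.9825.

-55.9825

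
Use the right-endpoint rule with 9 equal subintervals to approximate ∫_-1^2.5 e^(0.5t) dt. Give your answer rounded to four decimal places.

Δt = (2.5 − (-1))/9 = 7/18.
Right endpoints: -11/18, -2/9, 1/6, 5/9, 17/18, 4/3, 31/18, 19/9, 2.5.
f(-11/18) ≈ 0.7367, f(-2/9) ≈ 0.8948, f(1/6) ≈ 1.0869, f(5/9) ≈ 1.3202, f(17/18) ≈ 1.6036, f(4/3) ≈ 1.9477, f(31/18) ≈ 2.3658, f(19/9) ≈ 2.8736, f(2.5) ≈ 3.4903.
Sum = Δt · [f(-11/18) + f(-2/9) + f(1/6) + ...].
Sum ≈ 6.3465.

6.3465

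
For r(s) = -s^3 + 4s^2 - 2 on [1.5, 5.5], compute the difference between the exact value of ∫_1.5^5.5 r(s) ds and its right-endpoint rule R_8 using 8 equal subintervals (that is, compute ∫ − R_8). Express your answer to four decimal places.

13.8333

Exact integral: ∫_1.5^5.5 r(s) ds ≈ -18.166667.
R_8 = -32.
Error ≈ -18.166667 − (-32) ≈ 13.8333.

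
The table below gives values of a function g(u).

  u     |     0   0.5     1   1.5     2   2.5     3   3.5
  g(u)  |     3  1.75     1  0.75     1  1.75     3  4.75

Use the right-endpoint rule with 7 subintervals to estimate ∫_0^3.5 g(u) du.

Δu = 0.5.
Sum = 0.5·[1.75 + 1 + 0.75 + 1 + 1.75 + 3 + 4.75] = 7.

7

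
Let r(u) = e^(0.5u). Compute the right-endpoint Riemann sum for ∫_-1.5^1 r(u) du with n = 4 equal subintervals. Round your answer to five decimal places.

Δu = (1 − (-1.5))/4 = 0.625.
Right endpoints: -0.875, -0.25, 0.375, 1.
r(-0.875) ≈ 0.64565, r(-0.25) ≈ 0.88250, r(0.375) ≈ 1.20623, r(1) ≈ 1.64872.
Sum = Δu · [r(-0.875) + r(-0.25) + r(0.375) + r(1)].
Sum ≈ 2.73944.

2.73944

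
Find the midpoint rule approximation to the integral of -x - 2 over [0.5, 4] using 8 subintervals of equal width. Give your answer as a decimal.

-14.875

Δx = (4 − 0.5)/8 = 0.4375.
Midpoints: 0.71875, 1.15625, 1.59375, 2.03125, 2.46875, 2.90625, 3.34375, 3.78125.
f(0.71875) = -2.71875, f(1.15625) = -3.15625, f(1.59375) = -3.59375, f(2.03125) = -4.03125, f(2.46875) = -4.46875, f(2.90625) = -4.90625, f(3.34375) = -5.34375, f(3.78125) = -5.78125.
Sum = Δx · [f(0.71875) + f(1.15625) + f(1.59375) + ...].
Sum = -14.875.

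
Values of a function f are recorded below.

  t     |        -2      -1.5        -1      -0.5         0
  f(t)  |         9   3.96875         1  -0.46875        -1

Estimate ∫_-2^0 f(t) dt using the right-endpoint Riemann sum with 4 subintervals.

Δt = 0.5.
Sum = 0.5·[3.96875 + 1 + (-0.46875) + (-1)] = 1.75.

1.75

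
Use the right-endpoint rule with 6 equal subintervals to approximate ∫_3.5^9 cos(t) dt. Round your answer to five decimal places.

Δt = (9 − 3.5)/6 = 11/12.
Right endpoints: 53/12, 16/3, 6.25, 43/6, 97/12, 9.
f(53/12) ≈ -0.29143, f(16/3) ≈ 0.58180, f(6.25) ≈ 0.99945, f(43/6) ≈ 0.63446, f(97/12) ≈ -0.22735, f(9) ≈ -0.91113.
Sum = Δt · [f(53/12) + f(16/3) + f(6.25) + ...].
Sum ≈ 0.72033.

0.72033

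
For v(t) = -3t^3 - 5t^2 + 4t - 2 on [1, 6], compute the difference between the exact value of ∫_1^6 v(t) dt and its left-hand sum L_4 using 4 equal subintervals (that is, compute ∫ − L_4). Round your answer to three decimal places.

-452.474

Exact integral: ∫_1^6 v(t) dt ≈ -1269.58333.
L_4 = -817.109375.
Error ≈ -1269.58333 − (-817.109375) ≈ -452.474.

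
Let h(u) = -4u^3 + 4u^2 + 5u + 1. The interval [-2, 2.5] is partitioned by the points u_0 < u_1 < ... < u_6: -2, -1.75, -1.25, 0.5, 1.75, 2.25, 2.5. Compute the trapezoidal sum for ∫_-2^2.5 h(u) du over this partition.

23.109375

Subinterval widths: 0.25, 0.5, 1.75, 1.25, 0.5, 0.25.
h(-2) = 39, h(-1.75) = 25.9375, h(-1.25) = 8.8125, h(0.5) = 4, h(1.75) = 0.5625, h(2.25) = -13.0625, h(2.5) = -24.
On each subinterval the trapezoid contributes (Δu_i/2)·[h(u_{i-1}) + h(u_i)].
Sum = 23.109375.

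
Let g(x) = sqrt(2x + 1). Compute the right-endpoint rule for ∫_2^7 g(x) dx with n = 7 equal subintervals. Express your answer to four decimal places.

Δx = (7 − 2)/7 = 5/7.
Right endpoints: 19/7, 24/7, 29/7, 34/7, 39/7, 44/7, 7.
g(19/7) ≈ 2.5355, g(24/7) ≈ 2.8031, g(29/7) ≈ 3.0472, g(34/7) ≈ 3.2733, g(39/7) ≈ 3.4847, g(44/7) ≈ 3.6839, g(7) ≈ 3.8730.
Sum = Δx · [g(19/7) + g(24/7) + g(29/7) + ...].
Sum ≈ 16.2147.

16.2147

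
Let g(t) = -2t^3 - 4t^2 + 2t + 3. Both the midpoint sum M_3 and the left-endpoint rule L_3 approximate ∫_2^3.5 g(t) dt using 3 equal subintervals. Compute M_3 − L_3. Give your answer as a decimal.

M_3 = -100.140625.
L_3 = -77.125.
M_3 − L_3 = -23.015625.

-23.015625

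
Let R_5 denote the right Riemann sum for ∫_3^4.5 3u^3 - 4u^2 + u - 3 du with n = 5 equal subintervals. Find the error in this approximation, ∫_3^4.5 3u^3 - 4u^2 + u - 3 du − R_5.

-23.000625

Exact integral: ∫_3^4.5 f(u) du = 162.421875.
R_5 = 185.4225.
Error = 162.421875 − 185.4225 = -23.000625.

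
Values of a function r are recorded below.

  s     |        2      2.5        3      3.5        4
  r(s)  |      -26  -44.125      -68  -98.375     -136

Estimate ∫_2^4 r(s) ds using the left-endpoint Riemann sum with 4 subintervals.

Δs = 0.5.
Sum = 0.5·[(-26) + (-44.125) + (-68) + (-98.375)] = -118.25.

-118.25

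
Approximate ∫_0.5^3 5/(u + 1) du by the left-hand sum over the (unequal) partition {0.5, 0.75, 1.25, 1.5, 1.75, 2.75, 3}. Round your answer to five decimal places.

5.46898

Subinterval widths: 0.25, 0.5, 0.25, 0.25, 1, 0.25.
Left endpoints: 0.5, 0.75, 1.25, 1.5, 1.75, 2.75.
f(0.5) = 10/3, f(0.75) = 20/7, f(1.25) = 20/9, f(1.5) = 2, f(1.75) = 20/11, f(2.75) = 4/3.
Sum = Σ Δu_i · f(u_i).
Sum ≈ 5.46898.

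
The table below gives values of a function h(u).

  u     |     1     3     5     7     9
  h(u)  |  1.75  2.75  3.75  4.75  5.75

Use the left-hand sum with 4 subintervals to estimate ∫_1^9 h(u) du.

Δu = 2.
Sum = 2·[1.75 + 2.75 + 3.75 + 4.75] = 26.

26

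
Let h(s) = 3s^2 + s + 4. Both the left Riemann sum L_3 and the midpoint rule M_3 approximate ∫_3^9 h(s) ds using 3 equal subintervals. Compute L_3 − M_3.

-204

L_3 = 552.
M_3 = 756.
L_3 − M_3 = -204.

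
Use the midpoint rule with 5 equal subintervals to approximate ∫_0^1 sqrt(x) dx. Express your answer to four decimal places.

Δx = (1 − 0)/5 = 0.2.
Midpoints: 0.1, 0.3, 0.5, 0.7, 0.9.
f(0.1) ≈ 0.3162, f(0.3) ≈ 0.5477, f(0.5) ≈ 0.7071, f(0.7) ≈ 0.8367, f(0.9) ≈ 0.9487.
Sum = Δx · [f(0.1) + f(0.3) + f(0.5) + f(0.7) + f(0.9)].
Sum ≈ 0.6713.

0.6713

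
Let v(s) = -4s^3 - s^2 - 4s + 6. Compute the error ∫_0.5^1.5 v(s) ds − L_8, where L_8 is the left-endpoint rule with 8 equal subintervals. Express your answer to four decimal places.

-1.1536

Exact integral: ∫_0.5^1.5 v(s) ds ≈ -4.083333.
L_8 = -2.9296875.
Error ≈ -4.083333 − (-2.9296875) ≈ -1.1536.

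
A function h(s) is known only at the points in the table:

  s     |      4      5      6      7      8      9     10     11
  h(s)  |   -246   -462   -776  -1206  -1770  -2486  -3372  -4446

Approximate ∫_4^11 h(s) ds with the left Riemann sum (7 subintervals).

-10318

Δs = 1.
Sum = 1·[(-246) + (-462) + (-776) + (-1206) + (-1770) + (-2486) + (-3372)] = -10318.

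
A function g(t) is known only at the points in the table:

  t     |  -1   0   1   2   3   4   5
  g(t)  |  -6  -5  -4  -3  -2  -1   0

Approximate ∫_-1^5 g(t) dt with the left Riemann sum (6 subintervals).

-21

Δt = 1.
Sum = 1·[(-6) + (-5) + (-4) + (-3) + (-2) + (-1)] = -21.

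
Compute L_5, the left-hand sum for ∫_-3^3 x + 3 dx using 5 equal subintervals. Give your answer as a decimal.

Δx = (3 − (-3))/5 = 1.2.
Left endpoints: -3, -1.8, -0.6, 0.6, 1.8.
f(-3) = 0, f(-1.8) = 1.2, f(-0.6) = 2.4, f(0.6) = 3.6, f(1.8) = 4.8.
Sum = Δx · [f(-3) + f(-1.8) + f(-0.6) + f(0.6) + f(1.8)].
Sum = 14.4.

14.4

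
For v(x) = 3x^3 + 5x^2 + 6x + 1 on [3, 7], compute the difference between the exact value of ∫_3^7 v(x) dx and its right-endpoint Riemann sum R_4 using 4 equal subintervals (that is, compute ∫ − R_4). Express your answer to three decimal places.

-619.333

Exact integral: ∫_3^7 v(x) dx ≈ 2390.66667.
R_4 = 3010.
Error ≈ 2390.66667 − 3010 ≈ -619.333.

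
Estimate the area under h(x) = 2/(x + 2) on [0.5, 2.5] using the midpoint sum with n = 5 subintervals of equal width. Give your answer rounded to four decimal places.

Δx = (2.5 − 0.5)/5 = 0.4.
Midpoints: 0.7, 1.1, 1.5, 1.9, 2.3.
h(0.7) = 20/27, h(1.1) = 20/31, h(1.5) = 4/7, h(1.9) = 20/39, h(2.3) = 20/43.
Sum = Δx · [h(0.7) + h(1.1) + h(1.5) + h(1.9) + h(2.3)].
Sum ≈ 1.1741.

1.1741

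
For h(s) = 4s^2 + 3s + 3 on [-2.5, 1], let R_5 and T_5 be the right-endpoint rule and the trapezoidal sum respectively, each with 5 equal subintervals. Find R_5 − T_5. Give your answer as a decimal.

-3.675

R_5 = 22.26.
T_5 = 25.935.
R_5 − T_5 = -3.675.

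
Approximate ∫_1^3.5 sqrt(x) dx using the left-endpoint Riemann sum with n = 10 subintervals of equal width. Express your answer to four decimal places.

3.5885

Δx = (3.5 − 1)/10 = 0.25.
Left endpoints: 1, 1.25, 1.5, 1.75, 2, 2.25, 2.5, 2.75, 3, 3.25.
f(1) ≈ 1.0000, f(1.25) ≈ 1.1180, f(1.5) ≈ 1.2247, f(1.75) ≈ 1.3229, f(2) ≈ 1.4142, f(2.25) ≈ 1.5000, f(2.5) ≈ 1.5811, f(2.75) ≈ 1.6583, f(3) ≈ 1.7321, f(3.25) ≈ 1.8028.
Sum = Δx · [f(1) + f(1.25) + f(1.5) + ...].
Sum ≈ 3.5885.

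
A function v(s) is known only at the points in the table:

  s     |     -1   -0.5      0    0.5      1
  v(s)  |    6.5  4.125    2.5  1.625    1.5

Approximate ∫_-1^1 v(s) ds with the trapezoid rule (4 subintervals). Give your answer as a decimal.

Δs = 0.5.
T_4 = (0.5/2)·[6.5 + 2·4.125 + 2·2.5 + 2·1.625 + 1.5] = 6.125.

6.125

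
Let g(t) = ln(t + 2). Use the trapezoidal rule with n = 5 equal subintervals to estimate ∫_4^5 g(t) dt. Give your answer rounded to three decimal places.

Δt = (5 − 4)/5 = 0.2.
g(4) ≈ 1.792, g(4.2) ≈ 1.825, g(4.4) ≈ 1.856, g(4.6) ≈ 1.887, g(4.8) ≈ 1.917, g(5) ≈ 1.946.
T_5 = (Δt/2)·[g(t_0) + 2g(t_1) + ... + 2g(t_{4}) + g(t_5)].
Sum ≈ 1.871.

1.871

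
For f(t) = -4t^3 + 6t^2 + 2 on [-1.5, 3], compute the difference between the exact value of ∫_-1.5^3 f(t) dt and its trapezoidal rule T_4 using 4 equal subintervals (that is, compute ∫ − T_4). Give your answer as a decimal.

2.84765625

Exact integral: ∫_-1.5^3 f(t) dt = -6.1875.
T_4 = -9.03515625.
Error = -6.1875 − (-9.03515625) = 2.84765625.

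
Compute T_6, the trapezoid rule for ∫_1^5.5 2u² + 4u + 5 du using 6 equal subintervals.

Δu = (5.5 − 1)/6 = 0.75.
f(1) = 11, f(1.75) = 18.125, f(2.5) = 27.5, f(3.25) = 39.125, f(4) = 53, f(4.75) = 69.125, f(5.5) = 87.5.
T_6 = (Δu/2)·[f(u_0) + 2f(u_1) + ... + 2f(u_{5}) + f(u_6)].
Sum = 192.09375.

192.09375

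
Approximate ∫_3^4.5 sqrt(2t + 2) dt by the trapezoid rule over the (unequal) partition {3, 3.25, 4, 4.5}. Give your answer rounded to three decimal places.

4.617

Subinterval widths: 0.25, 0.75, 0.5.
f(3) ≈ 2.828, f(3.25) ≈ 2.915, f(4) ≈ 3.162, f(4.5) ≈ 3.317.
On each subinterval the trapezoid contributes (Δt_i/2)·[f(t_{i-1}) + f(t_i)].
Sum ≈ 4.617.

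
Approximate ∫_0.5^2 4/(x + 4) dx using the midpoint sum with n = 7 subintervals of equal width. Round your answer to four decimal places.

1.1506

Δx = (2 − 0.5)/7 = 3/14.
Midpoints: 17/28, 23/28, 29/28, 1.25, 41/28, 47/28, 53/28.
f(17/28) = 112/129, f(23/28) = 112/135, f(29/28) = 112/141, f(1.25) = 16/21, f(41/28) = 112/153, f(47/28) = 112/159, f(53/28) = 112/165.
Sum = Δx · [f(17/28) + f(23/28) + f(29/28) + ...].
Sum ≈ 1.1506.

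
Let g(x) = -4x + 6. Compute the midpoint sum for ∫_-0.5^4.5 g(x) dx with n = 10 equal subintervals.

-10

Δx = (4.5 − (-0.5))/10 = 0.5.
Midpoints: -0.25, 0.25, 0.75, 1.25, 1.75, 2.25, 2.75, 3.25, 3.75, 4.25.
g(-0.25) = 7, g(0.25) = 5, g(0.75) = 3, g(1.25) = 1, g(1.75) = -1, g(2.25) = -3, g(2.75) = -5, g(3.25) = -7, g(3.75) = -9, g(4.25) = -11.
Sum = Δx · [g(-0.25) + g(0.25) + g(0.75) + ...].
Sum = -10.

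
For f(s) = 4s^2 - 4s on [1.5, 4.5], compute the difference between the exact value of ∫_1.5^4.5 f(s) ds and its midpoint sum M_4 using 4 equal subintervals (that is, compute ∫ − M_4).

Exact integral: ∫_1.5^4.5 f(s) ds = 81.
M_4 = 80.4375.
Error = 81 − 80.4375 = 0.5625.

0.5625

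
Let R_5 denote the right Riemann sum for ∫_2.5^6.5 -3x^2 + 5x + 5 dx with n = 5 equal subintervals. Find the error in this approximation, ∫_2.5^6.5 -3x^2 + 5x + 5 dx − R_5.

Exact integral: ∫_2.5^6.5 f(x) dx = -149.
R_5 = -185.48.
Error = -149 − (-185.48) = 36.48.

36.48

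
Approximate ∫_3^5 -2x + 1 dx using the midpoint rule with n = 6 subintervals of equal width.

Δx = (5 − 3)/6 = 1/3.
Midpoints: 19/6, 3.5, 23/6, 25/6, 4.5, 29/6.
f(19/6) = -16/3, f(3.5) = -6, f(23/6) = -20/3, f(25/6) = -22/3, f(4.5) = -8, f(29/6) = -26/3.
Sum = Δx · [f(19/6) + f(3.5) + f(23/6) + ...].
Sum = -14.

-14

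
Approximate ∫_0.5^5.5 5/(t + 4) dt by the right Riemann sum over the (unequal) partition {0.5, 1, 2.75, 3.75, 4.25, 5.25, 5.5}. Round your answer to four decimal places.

Subinterval widths: 0.5, 1.75, 1, 0.5, 1, 0.25.
Right endpoints: 1, 2.75, 3.75, 4.25, 5.25, 5.5.
f(1) = 1, f(2.75) = 20/27, f(3.75) = 20/31, f(4.25) = 20/33, f(5.25) = 20/37, f(5.5) = 10/19.
Sum = Σ Δt_i · f(t_i).
Sum ≈ 3.4166.

3.4166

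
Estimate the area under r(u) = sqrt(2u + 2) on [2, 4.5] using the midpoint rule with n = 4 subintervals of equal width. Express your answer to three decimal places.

Δu = (4.5 − 2)/4 = 0.625.
Midpoints: 2.3125, 2.9375, 3.5625, 4.1875.
r(2.3125) ≈ 2.574, r(2.9375) ≈ 2.806, r(3.5625) ≈ 3.021, r(4.1875) ≈ 3.221.
Sum = Δu · [r(2.3125) + r(2.9375) + r(3.5625) + r(4.1875)].
Sum ≈ 7.264.

7.264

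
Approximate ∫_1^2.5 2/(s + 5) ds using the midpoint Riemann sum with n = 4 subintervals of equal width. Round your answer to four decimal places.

Δs = (2.5 − 1)/4 = 0.375.
Midpoints: 1.1875, 1.5625, 1.9375, 2.3125.
f(1.1875) = 32/99, f(1.5625) = 32/105, f(1.9375) = 32/111, f(2.3125) = 32/117.
Sum = Δs · [f(1.1875) + f(1.5625) + f(1.9375) + f(2.3125)].
Sum ≈ 0.4462.

0.4462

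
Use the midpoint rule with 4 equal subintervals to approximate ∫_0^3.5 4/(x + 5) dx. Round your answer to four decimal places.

Δx = (3.5 − 0)/4 = 0.875.
Midpoints: 0.4375, 1.3125, 2.1875, 3.0625.
f(0.4375) = 64/87, f(1.3125) = 64/101, f(2.1875) = 64/115, f(3.0625) = 64/129.
Sum = Δx · [f(0.4375) + f(1.3125) + f(2.1875) + f(3.0625)].
Sum ≈ 2.1192.

2.1192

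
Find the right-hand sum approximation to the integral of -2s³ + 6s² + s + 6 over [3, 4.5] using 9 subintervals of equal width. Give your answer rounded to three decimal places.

-26.708

Δs = (4.5 − 3)/9 = 1/6.
Right endpoints: 19/6, 10/3, 3.5, 11/3, 23/6, 4, 25/6, 13/3, 4.5.
f(19/6) = 629/108, f(10/3) = 52/27, f(3.5) = -2.75, f(11/3) = -223/27, f(23/6) = -1583/108, f(4) = -22, f(25/6) = -3277/108, f(13/3) = -1073/27, f(4.5) = -50.25.
Sum = Δs · [f(19/6) + f(10/3) + f(3.5) + ...].
Sum ≈ -26.708.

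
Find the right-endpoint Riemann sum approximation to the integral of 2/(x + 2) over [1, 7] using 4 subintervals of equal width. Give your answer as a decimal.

Δx = (7 − 1)/4 = 1.5.
Right endpoints: 2.5, 4, 5.5, 7.
f(2.5) = 4/9, f(4) = 1/3, f(5.5) = 4/15, f(7) = 2/9.
Sum = Δx · [f(2.5) + f(4) + f(5.5) + f(7)].
Sum = 1.9.

1.9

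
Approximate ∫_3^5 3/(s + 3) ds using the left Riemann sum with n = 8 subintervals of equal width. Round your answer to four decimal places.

0.8789

Δs = (5 − 3)/8 = 0.25.
Left endpoints: 3, 3.25, 3.5, 3.75, 4, 4.25, 4.5, 4.75.
f(3) = 0.5, f(3.25) = 0.48, f(3.5) = 6/13, f(3.75) = 4/9, f(4) = 3/7, f(4.25) = 12/29, f(4.5) = 0.4, f(4.75) = 12/31.
Sum = Δs · [f(3) + f(3.25) + f(3.5) + ...].
Sum ≈ 0.8789.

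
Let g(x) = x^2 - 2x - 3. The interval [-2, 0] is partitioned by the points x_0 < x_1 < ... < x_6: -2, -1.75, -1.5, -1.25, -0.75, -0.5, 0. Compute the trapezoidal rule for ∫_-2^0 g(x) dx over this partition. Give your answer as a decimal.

Subinterval widths: 0.25, 0.25, 0.25, 0.5, 0.25, 0.5.
g(-2) = 5, g(-1.75) = 3.5625, g(-1.5) = 2.25, g(-1.25) = 1.0625, g(-0.75) = -0.9375, g(-0.5) = -1.75, g(0) = -3.
On each subinterval the trapezoid contributes (Δx_i/2)·[g(x_{i-1}) + g(x_i)].
Sum = 0.71875.

0.71875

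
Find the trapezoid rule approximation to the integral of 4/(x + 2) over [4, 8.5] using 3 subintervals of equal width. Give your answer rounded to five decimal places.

2.25238

Δx = (8.5 − 4)/3 = 1.5.
f(4) = 2/3, f(5.5) = 8/15, f(7) = 4/9, f(8.5) = 8/21.
T_3 = (Δx/2)·[f(x_0) + 2f(x_1) + 2f(x_2) + f(x_3)].
Sum ≈ 2.25238.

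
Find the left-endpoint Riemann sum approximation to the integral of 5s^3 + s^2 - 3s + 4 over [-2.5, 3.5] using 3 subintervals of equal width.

Δs = (3.5 − (-2.5))/3 = 2.
Left endpoints: -2.5, -0.5, 1.5.
f(-2.5) = -60.375, f(-0.5) = 5.125, f(1.5) = 18.625.
Sum = Δs · [f(-2.5) + f(-0.5) + f(1.5)].
Sum = -73.25.

-73.25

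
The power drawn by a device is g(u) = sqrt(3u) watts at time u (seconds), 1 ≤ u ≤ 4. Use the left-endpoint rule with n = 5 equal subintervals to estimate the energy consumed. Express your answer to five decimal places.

Δu = (4 − 1)/5 = 0.6.
Left endpoints: 1, 1.6, 2.2, 2.8, 3.4.
g(1) ≈ 1.73205, g(1.6) ≈ 2.19089, g(2.2) ≈ 2.56905, g(2.8) ≈ 2.89828, g(3.4) ≈ 3.19374.
Sum = Δu · [g(1) + g(1.6) + g(2.2) + g(2.8) + g(3.4)].
Sum ≈ 7.55040.

7.55040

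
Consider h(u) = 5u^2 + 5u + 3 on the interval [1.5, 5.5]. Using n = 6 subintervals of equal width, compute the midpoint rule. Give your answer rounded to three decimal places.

352.926

Δu = (5.5 − 1.5)/6 = 2/3.
Midpoints: 11/6, 2.5, 19/6, 23/6, 4.5, 31/6.
h(11/6) = 1043/36, h(2.5) = 46.75, h(19/6) = 2483/36, h(23/6) = 3443/36, h(4.5) = 126.75, h(31/6) = 5843/36.
Sum = Δu · [h(11/6) + h(2.5) + h(19/6) + ...].
Sum ≈ 352.926.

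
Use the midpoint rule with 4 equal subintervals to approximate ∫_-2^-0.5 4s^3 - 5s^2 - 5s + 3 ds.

Δs = (-0.5 − (-2))/4 = 0.375.
Midpoints: -1.8125, -1.4375, -1.0625, -0.6875.
f(-1.8125) = -28857/1024, f(-1.4375) = -12315/1024, f(-1.0625) = -2181/1024, f(-0.6875) = 2841/1024.
Sum = Δs · [f(-1.8125) + f(-1.4375) + f(-1.0625) + f(-0.6875)].
Sum = -14.8359375.

-14.8359375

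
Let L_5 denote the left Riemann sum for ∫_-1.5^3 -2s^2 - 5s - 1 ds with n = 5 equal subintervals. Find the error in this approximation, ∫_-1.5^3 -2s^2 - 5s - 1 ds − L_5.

Exact integral: ∫_-1.5^3 f(s) ds = -41.625.
L_5 = -26.64.
Error = -41.625 − (-26.64) = -14.985.

-14.985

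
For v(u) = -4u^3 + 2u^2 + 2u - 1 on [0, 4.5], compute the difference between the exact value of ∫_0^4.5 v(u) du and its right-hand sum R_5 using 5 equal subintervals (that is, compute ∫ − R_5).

156.9375

Exact integral: ∫_0^4.5 v(u) du = -333.5625.
R_5 = -490.5.
Error = -333.5625 − (-490.5) = 156.9375.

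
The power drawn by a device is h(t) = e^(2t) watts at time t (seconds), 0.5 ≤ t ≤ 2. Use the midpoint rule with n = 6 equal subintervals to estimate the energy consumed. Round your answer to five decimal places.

25.67168

Δt = (2 − 0.5)/6 = 0.25.
Midpoints: 0.625, 0.875, 1.125, 1.375, 1.625, 1.875.
h(0.625) ≈ 3.49034, h(0.875) ≈ 5.75460, h(1.125) ≈ 9.48774, h(1.375) ≈ 15.64263, h(1.625) ≈ 25.79034, h(1.875) ≈ 42.52108.
Sum = Δt · [h(0.625) + h(0.875) + h(1.125) + ...].
Sum ≈ 25.67168.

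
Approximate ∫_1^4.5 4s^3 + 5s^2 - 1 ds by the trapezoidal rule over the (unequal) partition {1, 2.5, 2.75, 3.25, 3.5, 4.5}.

580.296875

Subinterval widths: 1.5, 0.25, 0.5, 0.25, 1.
f(1) = 8, f(2.5) = 92.75, f(2.75) = 120, f(3.25) = 189.125, f(3.5) = 231.75, f(4.5) = 464.75.
On each subinterval the trapezoid contributes (Δs_i/2)·[f(s_{i-1}) + f(s_i)].
Sum = 580.296875.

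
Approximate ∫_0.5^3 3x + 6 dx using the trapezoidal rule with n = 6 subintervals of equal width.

Δx = (3 − 0.5)/6 = 5/12.
f(0.5) = 7.5, f(11/12) = 8.75, f(4/3) = 10, f(1.75) = 11.25, f(13/6) = 12.5, f(31/12) = 13.75, f(3) = 15.
T_6 = (Δx/2)·[f(x_0) + 2f(x_1) + ... + 2f(x_{5}) + f(x_6)].
Sum = 28.125.

28.125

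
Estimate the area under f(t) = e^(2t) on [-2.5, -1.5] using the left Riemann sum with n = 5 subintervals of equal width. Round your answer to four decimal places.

0.0175

Δt = (-1.5 − (-2.5))/5 = 0.2.
Left endpoints: -2.5, -2.3, -2.1, -1.9, -1.7.
f(-2.5) ≈ 0.0067, f(-2.3) ≈ 0.0101, f(-2.1) ≈ 0.0150, f(-1.9) ≈ 0.0224, f(-1.7) ≈ 0.0334.
Sum = Δt · [f(-2.5) + f(-2.3) + f(-2.1) + f(-1.9) + f(-1.7)].
Sum ≈ 0.0175.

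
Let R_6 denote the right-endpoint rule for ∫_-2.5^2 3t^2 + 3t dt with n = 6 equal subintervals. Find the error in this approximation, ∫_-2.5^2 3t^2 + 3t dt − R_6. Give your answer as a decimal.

Exact integral: ∫_-2.5^2 f(t) dt = 20.25.
R_6 = 24.046875.
Error = 20.25 − 24.046875 = -3.796875.

-3.796875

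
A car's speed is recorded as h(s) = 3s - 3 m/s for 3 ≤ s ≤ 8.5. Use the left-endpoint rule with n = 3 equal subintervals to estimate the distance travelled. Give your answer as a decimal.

63.25

Δs = (8.5 − 3)/3 = 11/6.
Left endpoints: 3, 29/6, 20/3.
h(3) = 6, h(29/6) = 11.5, h(20/3) = 17.
Sum = Δs · [h(3) + h(29/6) + h(20/3)].
Sum = 63.25.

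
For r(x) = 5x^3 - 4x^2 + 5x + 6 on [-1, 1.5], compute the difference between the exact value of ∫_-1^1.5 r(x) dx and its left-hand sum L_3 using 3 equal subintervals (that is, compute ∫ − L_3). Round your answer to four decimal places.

Exact integral: ∫_-1^1.5 r(x) dx ≈ 17.369792.
L_3 ≈ 5.057870.
Error ≈ 17.369792 − 5.057870 ≈ 12.3119.

12.3119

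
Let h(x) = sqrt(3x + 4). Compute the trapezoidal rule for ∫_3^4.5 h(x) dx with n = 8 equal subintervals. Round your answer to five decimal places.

Δx = (4.5 − 3)/8 = 0.1875.
h(3) ≈ 3.60555, h(3.1875) ≈ 3.68273, h(3.375) ≈ 3.75832, h(3.5625) ≈ 3.83243, h(3.75) ≈ 3.90512, h(3.9375) ≈ 3.97649, h(4.125) ≈ 4.04660, h(4.3125) ≈ 4.11552, h(4.5) ≈ 4.18330.
T_8 = (Δx/2)·[h(x_0) + 2h(x_1) + ... + 2h(x_{7}) + h(x_8)].
Sum ≈ 5.85218.

5.85218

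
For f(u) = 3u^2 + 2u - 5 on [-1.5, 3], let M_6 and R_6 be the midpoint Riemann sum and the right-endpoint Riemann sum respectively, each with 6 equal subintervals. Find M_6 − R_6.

-12.8671875

M_6 = 13.9921875.
R_6 = 26.859375.
M_6 − R_6 = -12.8671875.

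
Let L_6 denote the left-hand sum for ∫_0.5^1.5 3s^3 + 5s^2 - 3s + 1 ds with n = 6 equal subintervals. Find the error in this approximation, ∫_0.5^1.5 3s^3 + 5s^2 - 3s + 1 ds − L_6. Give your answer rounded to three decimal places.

Exact integral: ∫_0.5^1.5 f(s) ds ≈ 7.16667.
L_6 ≈ 5.83565.
Error ≈ 7.16667 − 5.83565 ≈ 1.331.

1.331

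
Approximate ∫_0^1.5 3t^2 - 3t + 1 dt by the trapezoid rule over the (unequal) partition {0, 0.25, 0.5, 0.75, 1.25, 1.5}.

1.59375

Subinterval widths: 0.25, 0.25, 0.25, 0.5, 0.25.
f(0) = 1, f(0.25) = 0.4375, f(0.5) = 0.25, f(0.75) = 0.4375, f(1.25) = 1.9375, f(1.5) = 3.25.
On each subinterval the trapezoid contributes (Δt_i/2)·[f(t_{i-1}) + f(t_i)].
Sum = 1.59375.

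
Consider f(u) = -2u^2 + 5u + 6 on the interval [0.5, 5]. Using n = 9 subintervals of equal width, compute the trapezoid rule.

5.25

Δu = (5 − 0.5)/9 = 0.5.
f(0.5) = 8, f(1) = 9, f(1.5) = 9, f(2) = 8, f(2.5) = 6, f(3) = 3, f(3.5) = -1, f(4) = -6, f(4.5) = -12, f(5) = -19.
T_9 = (Δu/2)·[f(u_0) + 2f(u_1) + ... + 2f(u_{8}) + f(u_9)].
Sum = 5.25.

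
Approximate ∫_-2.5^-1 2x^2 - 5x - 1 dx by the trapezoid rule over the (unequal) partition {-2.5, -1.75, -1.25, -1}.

21.5625

Subinterval widths: 0.75, 0.5, 0.25.
f(-2.5) = 24, f(-1.75) = 13.875, f(-1.25) = 8.375, f(-1) = 6.
On each subinterval the trapezoid contributes (Δx_i/2)·[f(x_{i-1}) + f(x_i)].
Sum = 21.5625.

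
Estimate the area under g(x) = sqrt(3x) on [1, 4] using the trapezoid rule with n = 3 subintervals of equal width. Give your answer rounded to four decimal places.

8.0476

Δx = (4 − 1)/3 = 1.
g(1) ≈ 1.7321, g(2) ≈ 2.4495, g(3) ≈ 3.0000, g(4) ≈ 3.4641.
T_3 = (Δx/2)·[g(x_0) + 2g(x_1) + 2g(x_2) + g(x_3)].
Sum ≈ 8.0476.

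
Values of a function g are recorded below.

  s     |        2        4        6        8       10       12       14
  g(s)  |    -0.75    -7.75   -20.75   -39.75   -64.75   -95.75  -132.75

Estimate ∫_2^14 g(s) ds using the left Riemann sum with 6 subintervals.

-459

Δs = 2.
Sum = 2·[(-0.75) + (-7.75) + (-20.75) + (-39.75) + (-64.75) + (-95.75)] = -459.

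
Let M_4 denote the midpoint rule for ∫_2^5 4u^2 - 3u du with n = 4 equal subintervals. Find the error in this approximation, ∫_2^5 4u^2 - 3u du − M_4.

0.5625

Exact integral: ∫_2^5 f(u) du = 124.5.
M_4 = 123.9375.
Error = 124.5 − 123.9375 = 0.5625.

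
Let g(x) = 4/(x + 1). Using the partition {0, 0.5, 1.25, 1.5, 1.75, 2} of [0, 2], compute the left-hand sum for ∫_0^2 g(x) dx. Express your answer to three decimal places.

5.208

Subinterval widths: 0.5, 0.75, 0.25, 0.25, 0.25.
Left endpoints: 0, 0.5, 1.25, 1.5, 1.75.
g(0) = 4, g(0.5) = 8/3, g(1.25) = 16/9, g(1.5) = 1.6, g(1.75) = 16/11.
Sum = Σ Δx_i · g(x_i).
Sum ≈ 5.208.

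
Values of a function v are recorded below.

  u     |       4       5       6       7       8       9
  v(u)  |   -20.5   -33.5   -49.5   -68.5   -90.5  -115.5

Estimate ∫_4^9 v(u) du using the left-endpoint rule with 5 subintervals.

Δu = 1.
Sum = 1·[(-20.5) + (-33.5) + (-49.5) + (-68.5) + (-90.5)] = -262.5.

-262.5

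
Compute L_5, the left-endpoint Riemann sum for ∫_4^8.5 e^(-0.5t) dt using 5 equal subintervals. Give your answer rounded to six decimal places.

Δt = (8.5 − 4)/5 = 0.9.
Left endpoints: 4, 4.9, 5.8, 6.7, 7.6.
f(4) ≈ 0.135335, f(4.9) ≈ 0.086294, f(5.8) ≈ 0.055023, f(6.7) ≈ 0.035084, f(7.6) ≈ 0.022371.
Sum = Δt · [f(4) + f(4.9) + f(5.8) + f(6.7) + f(7.6)].
Sum ≈ 0.300696.

0.300696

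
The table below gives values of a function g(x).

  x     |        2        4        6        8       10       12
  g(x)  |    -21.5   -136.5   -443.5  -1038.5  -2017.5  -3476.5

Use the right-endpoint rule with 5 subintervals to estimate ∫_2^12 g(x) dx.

-14225

Δx = 2.
Sum = 2·[(-136.5) + (-443.5) + (-1038.5) + (-2017.5) + (-3476.5)] = -14225.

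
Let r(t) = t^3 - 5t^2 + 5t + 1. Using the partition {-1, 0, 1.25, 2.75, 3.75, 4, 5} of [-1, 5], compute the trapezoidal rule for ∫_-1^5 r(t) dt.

12.6875

Subinterval widths: 1, 1.25, 1.5, 1, 0.25, 1.
r(-1) = -10, r(0) = 1, r(1.25) = 1.390625, r(2.75) = -2.265625, r(3.75) = 2.171875, r(4) = 5, r(5) = 26.
On each subinterval the trapezoid contributes (Δt_i/2)·[r(t_{i-1}) + r(t_i)].
Sum = 12.6875.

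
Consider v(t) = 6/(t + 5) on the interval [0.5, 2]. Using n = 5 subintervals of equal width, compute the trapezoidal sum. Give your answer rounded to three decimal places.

Δt = (2 − 0.5)/5 = 0.3.
v(0.5) = 12/11, v(0.8) = 30/29, v(1.1) = 60/61, v(1.4) = 0.9375, v(1.7) = 60/67, v(2) = 6/7.
T_5 = (Δt/2)·[v(t_0) + 2v(t_1) + ... + 2v(t_{4}) + v(t_5)].
Sum ≈ 1.448.

1.448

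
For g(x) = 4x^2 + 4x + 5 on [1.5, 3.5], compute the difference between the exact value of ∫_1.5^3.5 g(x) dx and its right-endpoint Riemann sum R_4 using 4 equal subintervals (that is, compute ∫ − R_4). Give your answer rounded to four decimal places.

Exact integral: ∫_1.5^3.5 g(x) dx ≈ 82.666667.
R_4 = 95.
Error ≈ 82.666667 − 95 ≈ -12.3333.

-12.3333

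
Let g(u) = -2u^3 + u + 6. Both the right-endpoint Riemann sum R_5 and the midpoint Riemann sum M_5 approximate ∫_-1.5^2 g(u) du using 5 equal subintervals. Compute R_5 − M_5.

-7.380625

R_5 = 9.24.
M_5 = 16.620625.
R_5 − M_5 = -7.380625.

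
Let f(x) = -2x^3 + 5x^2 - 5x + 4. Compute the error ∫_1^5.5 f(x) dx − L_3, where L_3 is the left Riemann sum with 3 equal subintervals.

Exact integral: ∫_1^5.5 f(x) dx = -236.53125.
L_3 = -105.75.
Error = -236.53125 − (-105.75) = -130.78125.

-130.78125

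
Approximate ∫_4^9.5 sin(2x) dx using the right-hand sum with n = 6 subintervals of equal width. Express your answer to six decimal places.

-0.783348

Δx = (9.5 − 4)/6 = 11/12.
Right endpoints: 59/12, 35/6, 6.75, 23/3, 103/12, 9.5.
f(59/12) ≈ -0.397284, f(35/6) ≈ -0.783143, f(6.75) ≈ 0.803784, f(23/3) ≈ 0.365928, f(103/12) ≈ -0.993724, f(9.5) ≈ 0.149877.
Sum = Δx · [f(59/12) + f(35/6) + f(6.75) + ...].
Sum ≈ -0.783348.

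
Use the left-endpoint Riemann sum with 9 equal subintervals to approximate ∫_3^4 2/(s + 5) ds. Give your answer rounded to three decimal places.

0.237

Δs = (4 − 3)/9 = 1/9.
Left endpoints: 3, 28/9, 29/9, 10/3, 31/9, 32/9, 11/3, 34/9, 35/9.
f(3) = 0.25, f(28/9) = 18/73, f(29/9) = 9/37, f(10/3) = 0.24, f(31/9) = 9/38, f(32/9) = 18/77, f(11/3) = 3/13, f(34/9) = 18/79, f(35/9) = 0.225.
Sum = Δs · [f(3) + f(28/9) + f(29/9) + ...].
Sum ≈ 0.237.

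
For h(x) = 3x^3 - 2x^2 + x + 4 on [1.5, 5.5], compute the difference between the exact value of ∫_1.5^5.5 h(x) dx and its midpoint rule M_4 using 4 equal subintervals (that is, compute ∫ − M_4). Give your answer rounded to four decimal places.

Exact integral: ∫_1.5^5.5 h(x) dx ≈ 603.833333.
M_4 = 594.
Error ≈ 603.833333 − 594 ≈ 9.8333.

9.8333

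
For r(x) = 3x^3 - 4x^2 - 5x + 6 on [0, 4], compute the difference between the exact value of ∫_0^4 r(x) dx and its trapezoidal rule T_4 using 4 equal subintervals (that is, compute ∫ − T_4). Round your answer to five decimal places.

-9.33333

Exact integral: ∫_0^4 r(x) dx ≈ 90.6666667.
T_4 = 100.
Error ≈ 90.6666667 − 100 ≈ -9.33333.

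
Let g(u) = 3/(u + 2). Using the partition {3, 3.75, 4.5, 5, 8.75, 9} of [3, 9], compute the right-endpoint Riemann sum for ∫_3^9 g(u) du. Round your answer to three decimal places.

Subinterval widths: 0.75, 0.75, 0.5, 3.75, 0.25.
Right endpoints: 3.75, 4.5, 5, 8.75, 9.
g(3.75) = 12/23, g(4.5) = 6/13, g(5) = 3/7, g(8.75) = 12/43, g(9) = 3/11.
Sum = Σ Δu_i · g(u_i).
Sum ≈ 2.066.

2.066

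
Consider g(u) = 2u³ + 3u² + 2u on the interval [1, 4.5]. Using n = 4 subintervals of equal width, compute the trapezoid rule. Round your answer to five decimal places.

322.61523

Δu = (4.5 − 1)/4 = 0.875.
g(1) = 7, g(1.875) = 27.48046875, g(2.75) = 69.78125, g(3.625) = 141.94140625, g(4.5) = 252.
T_4 = (Δu/2)·[g(u_0) + 2g(u_1) + 2g(u_2) + 2g(u_3) + g(u_4)].
Sum ≈ 322.61523.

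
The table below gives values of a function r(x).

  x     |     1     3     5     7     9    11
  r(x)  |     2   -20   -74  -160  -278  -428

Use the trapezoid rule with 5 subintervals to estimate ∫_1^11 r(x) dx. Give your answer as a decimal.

Δx = 2.
T_5 = (2/2)·[2 + 2·(-20) + 2·(-74) + 2·(-160) + 2·(-278) + (-428)] = -1490.

-1490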